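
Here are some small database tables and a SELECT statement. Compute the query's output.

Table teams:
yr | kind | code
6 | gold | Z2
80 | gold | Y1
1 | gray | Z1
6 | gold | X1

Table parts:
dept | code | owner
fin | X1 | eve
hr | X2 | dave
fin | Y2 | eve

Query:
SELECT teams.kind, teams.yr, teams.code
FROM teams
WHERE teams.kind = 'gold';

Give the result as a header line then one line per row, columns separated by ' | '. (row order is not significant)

After WHERE (3 rows):
teams.yr | teams.kind | teams.code
6 | gold | Z2
80 | gold | Y1
6 | gold | X1
After SELECT (3 rows):
teams.kind | teams.yr | teams.code
gold | 6 | Z2
gold | 80 | Y1
gold | 6 | X1

== RESULT ==
teams.kind | teams.yr | teams.code
gold | 6 | Z2
gold | 80 | Y1
gold | 6 | X1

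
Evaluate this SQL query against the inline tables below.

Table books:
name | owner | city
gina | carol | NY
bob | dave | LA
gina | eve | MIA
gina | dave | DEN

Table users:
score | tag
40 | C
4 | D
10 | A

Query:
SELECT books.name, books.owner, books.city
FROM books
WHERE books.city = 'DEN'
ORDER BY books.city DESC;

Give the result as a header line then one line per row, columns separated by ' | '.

== RESULT ==
books.name | books.owner | books.city
gina | dave | DEN

Derivation:
After WHERE (1 rows):
books.name | books.owner | books.city
gina | dave | DEN
After SELECT (1 rows):
books.name | books.owner | books.city
gina | dave | DEN
After ORDER BY (1 rows):
books.name | books.owner | books.city
gina | dave | DEN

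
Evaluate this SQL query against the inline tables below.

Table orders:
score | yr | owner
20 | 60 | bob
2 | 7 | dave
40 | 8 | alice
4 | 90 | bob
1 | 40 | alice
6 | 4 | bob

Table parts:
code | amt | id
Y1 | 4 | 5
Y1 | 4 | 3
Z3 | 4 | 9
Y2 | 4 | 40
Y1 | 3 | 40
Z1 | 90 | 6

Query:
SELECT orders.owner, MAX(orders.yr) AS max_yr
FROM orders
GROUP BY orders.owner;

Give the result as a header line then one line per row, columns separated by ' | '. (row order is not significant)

== RESULT ==
orders.owner | max_yr
bob | 90
dave | 7
alice | 40

Derivation:
After GROUP BY (3 rows):
orders.owner | max_yr
bob | 90
dave | 7
alice | 40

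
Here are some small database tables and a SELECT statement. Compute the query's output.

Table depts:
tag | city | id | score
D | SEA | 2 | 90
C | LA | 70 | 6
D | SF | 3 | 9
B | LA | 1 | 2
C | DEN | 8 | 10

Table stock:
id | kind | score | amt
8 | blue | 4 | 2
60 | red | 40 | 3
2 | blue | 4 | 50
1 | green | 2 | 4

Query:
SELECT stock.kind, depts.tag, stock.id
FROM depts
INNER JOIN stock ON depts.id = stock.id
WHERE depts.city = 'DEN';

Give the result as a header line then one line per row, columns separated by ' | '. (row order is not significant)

== RESULT ==
stock.kind | depts.tag | stock.id
blue | C | 8

Derivation:
After JOIN stock (3 rows):
depts.tag | depts.city | depts.id | depts.score | stock.id | stock.kind | stock.score | stock.amt
D | SEA | 2 | 90 | 2 | blue | 4 | 50
B | LA | 1 | 2 | 1 | green | 2 | 4
C | DEN | 8 | 10 | 8 | blue | 4 | 2
After WHERE (1 rows):
depts.tag | depts.city | depts.id | depts.score | stock.id | stock.kind | stock.score | stock.amt
C | DEN | 8 | 10 | 8 | blue | 4 | 2
After SELECT (1 rows):
stock.kind | depts.tag | stock.id
blue | C | 8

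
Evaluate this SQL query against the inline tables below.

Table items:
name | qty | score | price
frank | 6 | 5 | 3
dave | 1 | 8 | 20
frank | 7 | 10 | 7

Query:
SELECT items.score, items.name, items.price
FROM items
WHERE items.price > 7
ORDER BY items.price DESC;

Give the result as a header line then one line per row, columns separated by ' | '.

== RESULT ==
items.score | items.name | items.price
8 | dave | 20

Derivation:
After WHERE (1 rows):
items.name | items.qty | items.score | items.price
dave | 1 | 8 | 20
After SELECT (1 rows):
items.score | items.name | items.price
8 | dave | 20
After ORDER BY (1 rows):
items.score | items.name | items.price
8 | dave | 20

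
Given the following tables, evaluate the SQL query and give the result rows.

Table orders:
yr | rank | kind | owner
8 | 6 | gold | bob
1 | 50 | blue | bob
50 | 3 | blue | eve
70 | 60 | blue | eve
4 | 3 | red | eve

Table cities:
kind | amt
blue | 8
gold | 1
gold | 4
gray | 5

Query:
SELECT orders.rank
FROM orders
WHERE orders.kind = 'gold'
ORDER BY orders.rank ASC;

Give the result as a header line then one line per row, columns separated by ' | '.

After WHERE (1 rows):
orders.yr | orders.rank | orders.kind | orders.owner
8 | 6 | gold | bob
After SELECT (1 rows):
orders.rank
6
After ORDER BY (1 rows):
orders.rank
6

== RESULT ==
orders.rank
6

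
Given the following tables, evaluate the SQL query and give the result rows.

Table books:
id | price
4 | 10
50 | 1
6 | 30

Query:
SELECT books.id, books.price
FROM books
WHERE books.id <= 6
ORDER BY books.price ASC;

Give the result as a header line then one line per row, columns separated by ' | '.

After WHERE (2 rows):
books.id | books.price
4 | 10
6 | 30
After SELECT (2 rows):
books.id | books.price
4 | 10
6 | 30
After ORDER BY (2 rows):
books.id | books.price
4 | 10
6 | 30

== RESULT ==
books.id | books.price
4 | 10
6 | 30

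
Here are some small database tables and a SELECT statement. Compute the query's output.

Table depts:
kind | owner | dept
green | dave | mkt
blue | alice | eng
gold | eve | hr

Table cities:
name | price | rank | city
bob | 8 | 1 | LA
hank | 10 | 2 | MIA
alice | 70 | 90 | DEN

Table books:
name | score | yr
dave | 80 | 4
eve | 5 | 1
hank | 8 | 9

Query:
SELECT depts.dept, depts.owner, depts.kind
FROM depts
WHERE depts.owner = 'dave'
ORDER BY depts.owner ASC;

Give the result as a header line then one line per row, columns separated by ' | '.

== RESULT ==
depts.dept | depts.owner | depts.kind
mkt | dave | green

Derivation:
After WHERE (1 rows):
depts.kind | depts.owner | depts.dept
green | dave | mkt
After SELECT (1 rows):
depts.dept | depts.owner | depts.kind
mkt | dave | green
After ORDER BY (1 rows):
depts.dept | depts.owner | depts.kind
mkt | dave | green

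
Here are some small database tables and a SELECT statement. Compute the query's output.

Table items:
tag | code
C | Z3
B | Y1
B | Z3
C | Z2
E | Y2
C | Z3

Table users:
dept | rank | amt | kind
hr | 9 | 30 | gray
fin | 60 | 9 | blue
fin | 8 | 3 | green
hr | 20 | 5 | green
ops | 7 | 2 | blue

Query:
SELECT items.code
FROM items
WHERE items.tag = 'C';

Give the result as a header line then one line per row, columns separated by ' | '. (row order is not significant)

== RESULT ==
items.code
Z3
Z2
Z3

Derivation:
After WHERE (3 rows):
items.tag | items.code
C | Z3
C | Z2
C | Z3
After SELECT (3 rows):
items.code
Z3
Z2
Z3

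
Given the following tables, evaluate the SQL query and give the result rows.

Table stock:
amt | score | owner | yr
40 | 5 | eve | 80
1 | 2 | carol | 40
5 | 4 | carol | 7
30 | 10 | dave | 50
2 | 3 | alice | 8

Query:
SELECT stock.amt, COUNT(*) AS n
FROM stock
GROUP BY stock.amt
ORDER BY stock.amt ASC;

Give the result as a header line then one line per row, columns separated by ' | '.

== RESULT ==
stock.amt | n
1 | 1
2 | 1
5 | 1
30 | 1
40 | 1

Derivation:
After GROUP BY (5 rows):
stock.amt | n
40 | 1
1 | 1
5 | 1
30 | 1
2 | 1
After ORDER BY (5 rows):
stock.amt | n
1 | 1
2 | 1
5 | 1
30 | 1
40 | 1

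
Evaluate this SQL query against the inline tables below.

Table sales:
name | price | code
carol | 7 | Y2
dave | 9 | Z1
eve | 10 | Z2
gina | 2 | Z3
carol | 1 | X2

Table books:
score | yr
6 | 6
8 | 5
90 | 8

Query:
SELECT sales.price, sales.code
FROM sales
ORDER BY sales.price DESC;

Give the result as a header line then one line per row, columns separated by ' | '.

== RESULT ==
sales.price | sales.code
10 | Z2
9 | Z1
7 | Y2
2 | Z3
1 | X2

Derivation:
After SELECT (5 rows):
sales.price | sales.code
7 | Y2
9 | Z1
10 | Z2
2 | Z3
1 | X2
After ORDER BY (5 rows):
sales.price | sales.code
10 | Z2
9 | Z1
7 | Y2
2 | Z3
1 | X2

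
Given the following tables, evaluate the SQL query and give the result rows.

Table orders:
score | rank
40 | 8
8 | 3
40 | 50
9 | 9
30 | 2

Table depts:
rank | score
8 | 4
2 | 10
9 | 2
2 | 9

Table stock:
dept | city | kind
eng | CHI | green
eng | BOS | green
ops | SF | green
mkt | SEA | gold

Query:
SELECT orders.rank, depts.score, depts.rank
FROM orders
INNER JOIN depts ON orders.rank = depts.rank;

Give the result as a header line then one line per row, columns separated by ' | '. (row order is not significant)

== RESULT ==
orders.rank | depts.score | depts.rank
8 | 4 | 8
9 | 2 | 9
2 | 10 | 2
2 | 9 | 2

Derivation:
After JOIN depts (4 rows):
orders.score | orders.rank | depts.rank | depts.score
40 | 8 | 8 | 4
9 | 9 | 9 | 2
30 | 2 | 2 | 10
30 | 2 | 2 | 9
After SELECT (4 rows):
orders.rank | depts.score | depts.rank
8 | 4 | 8
9 | 2 | 9
2 | 10 | 2
2 | 9 | 2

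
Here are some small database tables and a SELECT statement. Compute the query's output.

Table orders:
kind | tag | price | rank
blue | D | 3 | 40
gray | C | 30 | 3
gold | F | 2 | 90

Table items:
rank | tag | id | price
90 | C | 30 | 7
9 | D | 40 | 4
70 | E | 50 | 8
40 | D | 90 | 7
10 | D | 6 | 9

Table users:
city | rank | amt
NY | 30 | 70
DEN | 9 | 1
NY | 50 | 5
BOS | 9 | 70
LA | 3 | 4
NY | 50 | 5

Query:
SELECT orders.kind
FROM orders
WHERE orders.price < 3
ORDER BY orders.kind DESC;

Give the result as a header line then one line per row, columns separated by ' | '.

== RESULT ==
orders.kind
gold

Derivation:
After WHERE (1 rows):
orders.kind | orders.tag | orders.price | orders.rank
gold | F | 2 | 90
After SELECT (1 rows):
orders.kind
gold
After ORDER BY (1 rows):
orders.kind
gold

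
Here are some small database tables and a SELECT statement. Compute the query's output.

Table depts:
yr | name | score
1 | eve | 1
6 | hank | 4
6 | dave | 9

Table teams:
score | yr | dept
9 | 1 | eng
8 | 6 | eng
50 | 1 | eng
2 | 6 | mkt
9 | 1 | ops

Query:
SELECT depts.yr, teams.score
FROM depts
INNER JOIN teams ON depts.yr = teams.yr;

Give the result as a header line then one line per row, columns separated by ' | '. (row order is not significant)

== RESULT ==
depts.yr | teams.score
1 | 9
1 | 50
1 | 9
6 | 8
6 | 2
6 | 8
6 | 2

Derivation:
After JOIN teams (7 rows):
depts.yr | depts.name | depts.score | teams.score | teams.yr | teams.dept
1 | eve | 1 | 9 | 1 | eng
1 | eve | 1 | 50 | 1 | eng
1 | eve | 1 | 9 | 1 | ops
6 | hank | 4 | 8 | 6 | eng
6 | hank | 4 | 2 | 6 | mkt
6 | dave | 9 | 8 | 6 | eng
6 | dave | 9 | 2 | 6 | mkt
After SELECT (7 rows):
depts.yr | teams.score
1 | 9
1 | 50
1 | 9
6 | 8
6 | 2
6 | 8
6 | 2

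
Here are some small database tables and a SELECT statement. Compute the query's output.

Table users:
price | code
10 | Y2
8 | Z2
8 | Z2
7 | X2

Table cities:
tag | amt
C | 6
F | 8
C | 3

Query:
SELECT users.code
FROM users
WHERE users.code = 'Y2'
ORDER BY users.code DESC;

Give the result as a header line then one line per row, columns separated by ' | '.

== RESULT ==
users.code
Y2

Derivation:
After WHERE (1 rows):
users.price | users.code
10 | Y2
After SELECT (1 rows):
users.code
Y2
After ORDER BY (1 rows):
users.code
Y2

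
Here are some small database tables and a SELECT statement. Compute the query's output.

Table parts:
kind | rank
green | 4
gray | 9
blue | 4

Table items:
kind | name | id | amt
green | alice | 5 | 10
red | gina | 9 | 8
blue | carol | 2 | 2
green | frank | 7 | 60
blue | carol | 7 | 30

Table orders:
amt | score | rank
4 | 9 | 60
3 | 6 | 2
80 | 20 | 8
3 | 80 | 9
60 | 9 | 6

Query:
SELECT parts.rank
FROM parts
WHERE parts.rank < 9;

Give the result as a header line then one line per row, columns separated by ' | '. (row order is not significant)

After WHERE (2 rows):
parts.kind | parts.rank
green | 4
blue | 4
After SELECT (2 rows):
parts.rank
4
4

== RESULT ==
parts.rank
4
4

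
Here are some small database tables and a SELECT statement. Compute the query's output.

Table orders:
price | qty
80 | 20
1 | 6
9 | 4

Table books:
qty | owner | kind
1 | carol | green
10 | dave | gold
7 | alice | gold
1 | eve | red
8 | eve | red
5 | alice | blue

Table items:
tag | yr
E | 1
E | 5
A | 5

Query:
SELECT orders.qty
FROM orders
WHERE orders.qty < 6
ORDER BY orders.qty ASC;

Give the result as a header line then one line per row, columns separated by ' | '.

After WHERE (1 rows):
orders.price | orders.qty
9 | 4
After SELECT (1 rows):
orders.qty
4
After ORDER BY (1 rows):
orders.qty
4

== RESULT ==
orders.qty
4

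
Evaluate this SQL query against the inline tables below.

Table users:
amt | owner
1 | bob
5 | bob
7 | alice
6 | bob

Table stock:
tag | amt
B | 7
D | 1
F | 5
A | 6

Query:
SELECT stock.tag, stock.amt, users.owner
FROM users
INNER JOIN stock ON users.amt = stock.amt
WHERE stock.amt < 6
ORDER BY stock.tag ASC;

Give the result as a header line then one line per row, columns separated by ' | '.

After JOIN stock (4 rows):
users.amt | users.owner | stock.tag | stock.amt
1 | bob | D | 1
5 | bob | F | 5
7 | alice | B | 7
6 | bob | A | 6
After WHERE (2 rows):
users.amt | users.owner | stock.tag | stock.amt
1 | bob | D | 1
5 | bob | F | 5
After SELECT (2 rows):
stock.tag | stock.amt | users.owner
D | 1 | bob
F | 5 | bob
After ORDER BY (2 rows):
stock.tag | stock.amt | users.owner
D | 1 | bob
F | 5 | bob

== RESULT ==
stock.tag | stock.amt | users.owner
D | 1 | bob
F | 5 | bob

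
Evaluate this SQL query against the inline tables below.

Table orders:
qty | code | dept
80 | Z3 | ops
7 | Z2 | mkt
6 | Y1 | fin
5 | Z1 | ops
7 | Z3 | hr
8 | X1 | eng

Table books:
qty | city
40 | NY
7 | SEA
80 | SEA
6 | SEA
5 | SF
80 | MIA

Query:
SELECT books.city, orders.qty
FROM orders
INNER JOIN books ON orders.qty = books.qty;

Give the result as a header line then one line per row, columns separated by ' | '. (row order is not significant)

== RESULT ==
books.city | orders.qty
SEA | 80
MIA | 80
SEA | 7
SEA | 6
SF | 5
SEA | 7

Derivation:
After JOIN books (6 rows):
orders.qty | orders.code | orders.dept | books.qty | books.city
80 | Z3 | ops | 80 | SEA
80 | Z3 | ops | 80 | MIA
7 | Z2 | mkt | 7 | SEA
6 | Y1 | fin | 6 | SEA
5 | Z1 | ops | 5 | SF
7 | Z3 | hr | 7 | SEA
After SELECT (6 rows):
books.city | orders.qty
SEA | 80
MIA | 80
SEA | 7
SEA | 6
SF | 5
SEA | 7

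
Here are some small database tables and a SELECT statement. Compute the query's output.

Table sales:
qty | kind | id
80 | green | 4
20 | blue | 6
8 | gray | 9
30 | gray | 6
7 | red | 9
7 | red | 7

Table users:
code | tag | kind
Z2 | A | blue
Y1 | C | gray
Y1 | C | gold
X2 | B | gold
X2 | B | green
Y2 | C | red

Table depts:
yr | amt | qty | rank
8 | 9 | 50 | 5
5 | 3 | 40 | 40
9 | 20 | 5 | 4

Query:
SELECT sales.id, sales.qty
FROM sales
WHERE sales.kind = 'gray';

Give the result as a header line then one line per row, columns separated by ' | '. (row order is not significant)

After WHERE (2 rows):
sales.qty | sales.kind | sales.id
8 | gray | 9
30 | gray | 6
After SELECT (2 rows):
sales.id | sales.qty
9 | 8
6 | 30

== RESULT ==
sales.id | sales.qty
9 | 8
6 | 30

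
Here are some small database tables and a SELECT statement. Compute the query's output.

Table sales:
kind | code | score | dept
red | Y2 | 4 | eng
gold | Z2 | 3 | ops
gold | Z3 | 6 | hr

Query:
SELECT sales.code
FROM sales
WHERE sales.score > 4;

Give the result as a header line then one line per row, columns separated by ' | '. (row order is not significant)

== RESULT ==
sales.code
Z3

Derivation:
After WHERE (1 rows):
sales.kind | sales.code | sales.score | sales.dept
gold | Z3 | 6 | hr
After SELECT (1 rows):
sales.code
Z3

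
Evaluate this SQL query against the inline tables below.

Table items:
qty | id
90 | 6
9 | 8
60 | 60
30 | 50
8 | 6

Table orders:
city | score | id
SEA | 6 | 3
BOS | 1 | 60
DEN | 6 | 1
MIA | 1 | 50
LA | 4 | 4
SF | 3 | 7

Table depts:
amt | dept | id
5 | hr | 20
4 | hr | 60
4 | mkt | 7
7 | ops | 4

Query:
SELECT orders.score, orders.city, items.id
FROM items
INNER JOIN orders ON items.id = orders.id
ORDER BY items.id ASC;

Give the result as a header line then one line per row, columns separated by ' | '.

After JOIN orders (2 rows):
items.qty | items.id | orders.city | orders.score | orders.id
60 | 60 | BOS | 1 | 60
30 | 50 | MIA | 1 | 50
After SELECT (2 rows):
orders.score | orders.city | items.id
1 | BOS | 60
1 | MIA | 50
After ORDER BY (2 rows):
orders.score | orders.city | items.id
1 | MIA | 50
1 | BOS | 60

== RESULT ==
orders.score | orders.city | items.id
1 | MIA | 50
1 | BOS | 60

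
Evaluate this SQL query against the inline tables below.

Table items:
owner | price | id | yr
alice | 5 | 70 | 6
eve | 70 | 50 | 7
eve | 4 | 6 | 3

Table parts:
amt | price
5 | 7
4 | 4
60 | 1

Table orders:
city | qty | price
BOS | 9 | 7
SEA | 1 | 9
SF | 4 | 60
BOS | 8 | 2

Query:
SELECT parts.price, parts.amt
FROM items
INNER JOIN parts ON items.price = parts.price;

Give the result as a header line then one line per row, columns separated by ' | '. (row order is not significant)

After JOIN parts (1 rows):
items.owner | items.price | items.id | items.yr | parts.amt | parts.price
eve | 4 | 6 | 3 | 4 | 4
After SELECT (1 rows):
parts.price | parts.amt
4 | 4

== RESULT ==
parts.price | parts.amt
4 | 4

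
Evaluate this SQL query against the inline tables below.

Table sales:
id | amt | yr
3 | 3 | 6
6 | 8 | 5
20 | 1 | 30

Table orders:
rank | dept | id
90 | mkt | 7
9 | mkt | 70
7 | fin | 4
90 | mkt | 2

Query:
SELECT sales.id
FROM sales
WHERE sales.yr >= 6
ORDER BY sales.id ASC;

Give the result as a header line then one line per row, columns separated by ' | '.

After WHERE (2 rows):
sales.id | sales.amt | sales.yr
3 | 3 | 6
20 | 1 | 30
After SELECT (2 rows):
sales.id
3
20
After ORDER BY (2 rows):
sales.id
3
20

== RESULT ==
sales.id
3
20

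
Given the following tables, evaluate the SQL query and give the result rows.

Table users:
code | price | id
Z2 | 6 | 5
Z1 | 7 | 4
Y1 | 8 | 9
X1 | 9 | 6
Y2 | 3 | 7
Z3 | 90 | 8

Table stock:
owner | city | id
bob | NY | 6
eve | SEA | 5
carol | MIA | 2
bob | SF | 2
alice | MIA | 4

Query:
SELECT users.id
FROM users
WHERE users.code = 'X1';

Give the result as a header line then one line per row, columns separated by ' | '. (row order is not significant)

== RESULT ==
users.id
6

Derivation:
After WHERE (1 rows):
users.code | users.price | users.id
X1 | 9 | 6
After SELECT (1 rows):
users.id
6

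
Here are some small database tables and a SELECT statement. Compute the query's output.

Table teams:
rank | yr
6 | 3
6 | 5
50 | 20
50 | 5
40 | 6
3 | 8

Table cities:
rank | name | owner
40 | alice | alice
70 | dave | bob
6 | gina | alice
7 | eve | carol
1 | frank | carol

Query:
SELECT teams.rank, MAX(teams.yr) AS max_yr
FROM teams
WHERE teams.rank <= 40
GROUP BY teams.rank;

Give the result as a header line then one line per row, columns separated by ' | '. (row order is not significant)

== RESULT ==
teams.rank | max_yr
6 | 5
40 | 6
3 | 8

Derivation:
After WHERE (4 rows):
teams.rank | teams.yr
6 | 3
6 | 5
40 | 6
3 | 8
After GROUP BY (3 rows):
teams.rank | max_yr
6 | 5
40 | 6
3 | 8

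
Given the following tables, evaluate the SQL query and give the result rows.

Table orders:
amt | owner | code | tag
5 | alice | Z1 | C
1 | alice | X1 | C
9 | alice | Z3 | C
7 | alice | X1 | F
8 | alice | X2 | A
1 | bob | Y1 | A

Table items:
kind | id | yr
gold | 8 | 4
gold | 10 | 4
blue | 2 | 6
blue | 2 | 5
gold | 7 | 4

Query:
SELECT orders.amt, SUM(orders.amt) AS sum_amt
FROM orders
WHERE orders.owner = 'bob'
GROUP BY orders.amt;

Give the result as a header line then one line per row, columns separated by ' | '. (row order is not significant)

After WHERE (1 rows):
orders.amt | orders.owner | orders.code | orders.tag
1 | bob | Y1 | A
After GROUP BY (1 rows):
orders.amt | sum_amt
1 | 1

== RESULT ==
orders.amt | sum_amt
1 | 1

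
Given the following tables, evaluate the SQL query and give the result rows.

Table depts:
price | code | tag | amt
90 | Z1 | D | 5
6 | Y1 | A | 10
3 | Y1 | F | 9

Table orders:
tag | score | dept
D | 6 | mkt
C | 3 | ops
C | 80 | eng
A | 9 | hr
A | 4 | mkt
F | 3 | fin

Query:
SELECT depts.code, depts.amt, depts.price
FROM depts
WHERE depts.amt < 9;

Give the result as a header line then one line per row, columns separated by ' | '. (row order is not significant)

After WHERE (1 rows):
depts.price | depts.code | depts.tag | depts.amt
90 | Z1 | D | 5
After SELECT (1 rows):
depts.code | depts.amt | depts.price
Z1 | 5 | 90

== RESULT ==
depts.code | depts.amt | depts.price
Z1 | 5 | 90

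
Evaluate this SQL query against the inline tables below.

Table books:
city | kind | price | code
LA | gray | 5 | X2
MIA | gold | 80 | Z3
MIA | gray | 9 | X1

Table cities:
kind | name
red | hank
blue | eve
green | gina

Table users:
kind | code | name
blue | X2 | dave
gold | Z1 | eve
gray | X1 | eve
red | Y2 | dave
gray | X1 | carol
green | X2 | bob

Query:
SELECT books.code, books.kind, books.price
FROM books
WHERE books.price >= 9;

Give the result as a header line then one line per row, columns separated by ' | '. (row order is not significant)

== RESULT ==
books.code | books.kind | books.price
Z3 | gold | 80
X1 | gray | 9

Derivation:
After WHERE (2 rows):
books.city | books.kind | books.price | books.code
MIA | gold | 80 | Z3
MIA | gray | 9 | X1
After SELECT (2 rows):
books.code | books.kind | books.price
Z3 | gold | 80
X1 | gray | 9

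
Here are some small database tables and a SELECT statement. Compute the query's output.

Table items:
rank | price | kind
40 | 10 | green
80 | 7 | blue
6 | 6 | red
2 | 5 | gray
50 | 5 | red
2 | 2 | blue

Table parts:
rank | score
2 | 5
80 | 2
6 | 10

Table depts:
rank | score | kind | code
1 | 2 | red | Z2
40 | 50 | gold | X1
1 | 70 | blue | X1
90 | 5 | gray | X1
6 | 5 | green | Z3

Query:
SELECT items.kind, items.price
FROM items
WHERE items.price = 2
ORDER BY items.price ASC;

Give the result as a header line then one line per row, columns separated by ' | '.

After WHERE (1 rows):
items.rank | items.price | items.kind
2 | 2 | blue
After SELECT (1 rows):
items.kind | items.price
blue | 2
After ORDER BY (1 rows):
items.kind | items.price
blue | 2

== RESULT ==
items.kind | items.price
blue | 2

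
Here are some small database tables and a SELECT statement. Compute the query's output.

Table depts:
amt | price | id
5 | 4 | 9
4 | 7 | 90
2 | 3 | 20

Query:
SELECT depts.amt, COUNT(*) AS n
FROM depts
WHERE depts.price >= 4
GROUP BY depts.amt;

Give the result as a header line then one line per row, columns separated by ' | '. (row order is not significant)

== RESULT ==
depts.amt | n
5 | 1
4 | 1

Derivation:
After WHERE (2 rows):
depts.amt | depts.price | depts.id
5 | 4 | 9
4 | 7 | 90
After GROUP BY (2 rows):
depts.amt | n
5 | 1
4 | 1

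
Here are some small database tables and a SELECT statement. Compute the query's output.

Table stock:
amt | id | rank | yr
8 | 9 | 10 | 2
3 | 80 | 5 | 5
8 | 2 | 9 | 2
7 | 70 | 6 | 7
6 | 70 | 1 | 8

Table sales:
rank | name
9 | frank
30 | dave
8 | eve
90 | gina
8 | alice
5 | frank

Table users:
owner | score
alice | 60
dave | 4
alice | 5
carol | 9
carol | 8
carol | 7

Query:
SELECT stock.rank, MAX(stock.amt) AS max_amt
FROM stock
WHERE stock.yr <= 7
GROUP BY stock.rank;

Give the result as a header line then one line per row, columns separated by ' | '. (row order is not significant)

== RESULT ==
stock.rank | max_amt
10 | 8
5 | 3
9 | 8
6 | 7

Derivation:
After WHERE (4 rows):
stock.amt | stock.id | stock.rank | stock.yr
8 | 9 | 10 | 2
3 | 80 | 5 | 5
8 | 2 | 9 | 2
7 | 70 | 6 | 7
After GROUP BY (4 rows):
stock.rank | max_amt
10 | 8
5 | 3
9 | 8
6 | 7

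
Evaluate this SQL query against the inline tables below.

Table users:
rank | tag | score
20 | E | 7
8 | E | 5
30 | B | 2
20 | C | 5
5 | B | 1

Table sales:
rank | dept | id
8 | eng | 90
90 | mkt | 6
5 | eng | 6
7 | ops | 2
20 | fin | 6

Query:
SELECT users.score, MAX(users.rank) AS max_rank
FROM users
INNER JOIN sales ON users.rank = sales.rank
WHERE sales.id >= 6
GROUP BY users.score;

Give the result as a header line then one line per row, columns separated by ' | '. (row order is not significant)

== RESULT ==
users.score | max_rank
7 | 20
5 | 20
1 | 5

Derivation:
After JOIN sales (4 rows):
users.rank | users.tag | users.score | sales.rank | sales.dept | sales.id
20 | E | 7 | 20 | fin | 6
8 | E | 5 | 8 | eng | 90
20 | C | 5 | 20 | fin | 6
5 | B | 1 | 5 | eng | 6
After WHERE (4 rows):
users.rank | users.tag | users.score | sales.rank | sales.dept | sales.id
20 | E | 7 | 20 | fin | 6
8 | E | 5 | 8 | eng | 90
20 | C | 5 | 20 | fin | 6
5 | B | 1 | 5 | eng | 6
After GROUP BY (3 rows):
users.score | max_rank
7 | 20
5 | 20
1 | 5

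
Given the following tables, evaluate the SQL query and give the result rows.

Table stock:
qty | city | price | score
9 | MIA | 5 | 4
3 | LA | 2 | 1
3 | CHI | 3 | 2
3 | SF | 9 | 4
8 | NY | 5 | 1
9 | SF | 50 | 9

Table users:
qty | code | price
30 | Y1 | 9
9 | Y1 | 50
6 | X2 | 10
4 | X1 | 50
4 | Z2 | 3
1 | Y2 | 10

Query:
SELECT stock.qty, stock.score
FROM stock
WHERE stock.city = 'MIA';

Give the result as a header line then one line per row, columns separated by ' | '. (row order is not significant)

== RESULT ==
stock.qty | stock.score
9 | 4

Derivation:
After WHERE (1 rows):
stock.qty | stock.city | stock.price | stock.score
9 | MIA | 5 | 4
After SELECT (1 rows):
stock.qty | stock.score
9 | 4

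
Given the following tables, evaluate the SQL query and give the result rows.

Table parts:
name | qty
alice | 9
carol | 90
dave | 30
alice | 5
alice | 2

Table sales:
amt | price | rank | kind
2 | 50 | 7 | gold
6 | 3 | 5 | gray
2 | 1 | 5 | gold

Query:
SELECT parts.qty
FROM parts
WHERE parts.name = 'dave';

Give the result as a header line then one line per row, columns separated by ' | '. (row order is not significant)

== RESULT ==
parts.qty
30

Derivation:
After WHERE (1 rows):
parts.name | parts.qty
dave | 30
After SELECT (1 rows):
parts.qty
30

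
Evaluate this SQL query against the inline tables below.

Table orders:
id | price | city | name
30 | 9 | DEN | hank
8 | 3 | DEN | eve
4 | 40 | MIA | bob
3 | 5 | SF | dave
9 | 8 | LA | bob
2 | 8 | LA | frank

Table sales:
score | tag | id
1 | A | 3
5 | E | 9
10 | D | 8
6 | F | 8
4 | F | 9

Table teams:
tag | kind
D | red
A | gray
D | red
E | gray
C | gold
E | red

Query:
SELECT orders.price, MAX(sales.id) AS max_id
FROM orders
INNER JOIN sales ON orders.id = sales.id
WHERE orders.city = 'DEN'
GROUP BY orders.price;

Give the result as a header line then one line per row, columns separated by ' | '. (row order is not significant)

== RESULT ==
orders.price | max_id
3 | 8

Derivation:
After JOIN sales (5 rows):
orders.id | orders.price | orders.city | orders.name | sales.score | sales.tag | sales.id
8 | 3 | DEN | eve | 10 | D | 8
8 | 3 | DEN | eve | 6 | F | 8
3 | 5 | SF | dave | 1 | A | 3
9 | 8 | LA | bob | 5 | E | 9
9 | 8 | LA | bob | 4 | F | 9
After WHERE (2 rows):
orders.id | orders.price | orders.city | orders.name | sales.score | sales.tag | sales.id
8 | 3 | DEN | eve | 10 | D | 8
8 | 3 | DEN | eve | 6 | F | 8
After GROUP BY (1 rows):
orders.price | max_id
3 | 8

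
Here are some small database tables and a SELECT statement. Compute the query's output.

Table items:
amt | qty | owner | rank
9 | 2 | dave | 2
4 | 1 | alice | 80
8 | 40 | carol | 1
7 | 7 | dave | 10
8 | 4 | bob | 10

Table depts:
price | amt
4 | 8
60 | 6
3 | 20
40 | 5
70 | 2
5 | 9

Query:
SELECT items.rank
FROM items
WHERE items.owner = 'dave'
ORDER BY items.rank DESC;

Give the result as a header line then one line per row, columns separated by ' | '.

== RESULT ==
items.rank
10
2

Derivation:
After WHERE (2 rows):
items.amt | items.qty | items.owner | items.rank
9 | 2 | dave | 2
7 | 7 | dave | 10
After SELECT (2 rows):
items.rank
2
10
After ORDER BY (2 rows):
items.rank
10
2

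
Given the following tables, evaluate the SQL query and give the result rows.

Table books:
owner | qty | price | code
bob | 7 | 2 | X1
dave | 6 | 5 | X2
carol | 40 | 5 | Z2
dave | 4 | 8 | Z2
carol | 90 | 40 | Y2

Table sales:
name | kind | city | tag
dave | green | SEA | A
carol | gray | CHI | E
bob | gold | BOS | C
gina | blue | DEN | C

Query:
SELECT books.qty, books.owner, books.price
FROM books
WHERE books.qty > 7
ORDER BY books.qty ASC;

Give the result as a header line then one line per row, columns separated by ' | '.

== RESULT ==
books.qty | books.owner | books.price
40 | carol | 5
90 | carol | 40

Derivation:
After WHERE (2 rows):
books.owner | books.qty | books.price | books.code
carol | 40 | 5 | Z2
carol | 90 | 40 | Y2
After SELECT (2 rows):
books.qty | books.owner | books.price
40 | carol | 5
90 | carol | 40
After ORDER BY (2 rows):
books.qty | books.owner | books.price
40 | carol | 5
90 | carol | 40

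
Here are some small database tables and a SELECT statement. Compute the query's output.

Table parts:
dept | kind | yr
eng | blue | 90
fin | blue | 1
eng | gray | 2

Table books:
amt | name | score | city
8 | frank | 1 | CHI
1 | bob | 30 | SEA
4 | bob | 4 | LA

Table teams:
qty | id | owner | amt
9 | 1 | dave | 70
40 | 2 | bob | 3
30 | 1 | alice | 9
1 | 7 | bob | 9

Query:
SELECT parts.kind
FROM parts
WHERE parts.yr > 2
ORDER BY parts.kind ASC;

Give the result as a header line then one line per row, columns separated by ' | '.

== RESULT ==
parts.kind
blue

Derivation:
After WHERE (1 rows):
parts.dept | parts.kind | parts.yr
eng | blue | 90
After SELECT (1 rows):
parts.kind
blue
After ORDER BY (1 rows):
parts.kind
blue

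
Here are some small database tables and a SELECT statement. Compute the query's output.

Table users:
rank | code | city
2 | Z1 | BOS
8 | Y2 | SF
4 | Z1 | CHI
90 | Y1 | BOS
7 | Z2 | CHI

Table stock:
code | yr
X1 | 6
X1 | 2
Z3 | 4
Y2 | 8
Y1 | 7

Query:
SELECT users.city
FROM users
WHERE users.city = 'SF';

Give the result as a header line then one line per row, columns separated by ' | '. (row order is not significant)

After WHERE (1 rows):
users.rank | users.code | users.city
8 | Y2 | SF
After SELECT (1 rows):
users.city
SF

== RESULT ==
users.city
SF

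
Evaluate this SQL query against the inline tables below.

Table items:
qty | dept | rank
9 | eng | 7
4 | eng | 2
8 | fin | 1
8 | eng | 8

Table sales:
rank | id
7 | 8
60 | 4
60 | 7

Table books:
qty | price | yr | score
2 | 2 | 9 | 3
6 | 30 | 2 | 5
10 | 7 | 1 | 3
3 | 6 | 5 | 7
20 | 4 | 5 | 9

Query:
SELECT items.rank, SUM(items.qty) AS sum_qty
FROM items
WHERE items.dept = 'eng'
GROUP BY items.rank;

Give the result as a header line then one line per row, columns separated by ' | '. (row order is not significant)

== RESULT ==
items.rank | sum_qty
7 | 9
2 | 4
8 | 8

Derivation:
After WHERE (3 rows):
items.qty | items.dept | items.rank
9 | eng | 7
4 | eng | 2
8 | eng | 8
After GROUP BY (3 rows):
items.rank | sum_qty
7 | 9
2 | 4
8 | 8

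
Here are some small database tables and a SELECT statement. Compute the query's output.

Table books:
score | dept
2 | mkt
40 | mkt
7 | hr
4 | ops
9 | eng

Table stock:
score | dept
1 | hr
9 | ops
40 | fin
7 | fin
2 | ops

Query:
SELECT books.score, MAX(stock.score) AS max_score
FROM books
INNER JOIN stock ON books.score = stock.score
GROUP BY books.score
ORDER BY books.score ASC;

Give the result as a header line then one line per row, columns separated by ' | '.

After JOIN stock (4 rows):
books.score | books.dept | stock.score | stock.dept
2 | mkt | 2 | ops
40 | mkt | 40 | fin
7 | hr | 7 | fin
9 | eng | 9 | ops
After GROUP BY (4 rows):
books.score | max_score
2 | 2
40 | 40
7 | 7
9 | 9
After ORDER BY (4 rows):
books.score | max_score
2 | 2
7 | 7
9 | 9
40 | 40

== RESULT ==
books.score | max_score
2 | 2
7 | 7
9 | 9
40 | 40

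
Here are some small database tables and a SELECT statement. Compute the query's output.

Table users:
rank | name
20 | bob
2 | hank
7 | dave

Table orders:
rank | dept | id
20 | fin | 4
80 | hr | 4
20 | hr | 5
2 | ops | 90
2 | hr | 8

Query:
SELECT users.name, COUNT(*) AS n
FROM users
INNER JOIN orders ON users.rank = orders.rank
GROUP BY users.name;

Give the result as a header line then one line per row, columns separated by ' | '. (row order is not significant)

== RESULT ==
users.name | n
bob | 2
hank | 2

Derivation:
After JOIN orders (4 rows):
users.rank | users.name | orders.rank | orders.dept | orders.id
20 | bob | 20 | fin | 4
20 | bob | 20 | hr | 5
2 | hank | 2 | ops | 90
2 | hank | 2 | hr | 8
After GROUP BY (2 rows):
users.name | n
bob | 2
hank | 2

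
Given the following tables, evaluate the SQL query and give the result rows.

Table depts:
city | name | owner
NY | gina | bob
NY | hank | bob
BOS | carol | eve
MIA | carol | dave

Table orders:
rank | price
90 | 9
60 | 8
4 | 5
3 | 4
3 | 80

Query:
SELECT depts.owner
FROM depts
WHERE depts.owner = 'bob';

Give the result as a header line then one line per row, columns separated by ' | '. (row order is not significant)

== RESULT ==
depts.owner
bob
bob

Derivation:
After WHERE (2 rows):
depts.city | depts.name | depts.owner
NY | gina | bob
NY | hank | bob
After SELECT (2 rows):
depts.owner
bob
bob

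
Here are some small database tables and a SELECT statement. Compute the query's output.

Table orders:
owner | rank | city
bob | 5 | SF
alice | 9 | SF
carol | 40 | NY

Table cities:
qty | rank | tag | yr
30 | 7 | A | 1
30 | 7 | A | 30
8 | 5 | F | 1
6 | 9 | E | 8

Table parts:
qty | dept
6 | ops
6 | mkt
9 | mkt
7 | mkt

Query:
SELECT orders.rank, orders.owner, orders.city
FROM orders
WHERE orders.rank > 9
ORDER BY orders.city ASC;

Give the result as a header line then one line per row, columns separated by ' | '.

== RESULT ==
orders.rank | orders.owner | orders.city
40 | carol | NY

Derivation:
After WHERE (1 rows):
orders.owner | orders.rank | orders.city
carol | 40 | NY
After SELECT (1 rows):
orders.rank | orders.owner | orders.city
40 | carol | NY
After ORDER BY (1 rows):
orders.rank | orders.owner | orders.city
40 | carol | NY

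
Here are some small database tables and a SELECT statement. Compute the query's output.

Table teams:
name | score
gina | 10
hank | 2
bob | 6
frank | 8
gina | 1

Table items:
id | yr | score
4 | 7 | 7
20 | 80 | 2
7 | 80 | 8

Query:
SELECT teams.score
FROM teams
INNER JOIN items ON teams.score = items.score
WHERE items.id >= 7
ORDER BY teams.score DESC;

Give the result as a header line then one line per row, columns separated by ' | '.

After JOIN items (2 rows):
teams.name | teams.score | items.id | items.yr | items.score
hank | 2 | 20 | 80 | 2
frank | 8 | 7 | 80 | 8
After WHERE (2 rows):
teams.name | teams.score | items.id | items.yr | items.score
hank | 2 | 20 | 80 | 2
frank | 8 | 7 | 80 | 8
After SELECT (2 rows):
teams.score
2
8
After ORDER BY (2 rows):
teams.score
8
2

== RESULT ==
teams.score
8
2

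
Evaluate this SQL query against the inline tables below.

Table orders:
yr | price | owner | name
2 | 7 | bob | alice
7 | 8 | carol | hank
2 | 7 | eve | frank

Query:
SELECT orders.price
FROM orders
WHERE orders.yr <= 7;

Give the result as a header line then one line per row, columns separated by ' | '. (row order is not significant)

After WHERE (3 rows):
orders.yr | orders.price | orders.owner | orders.name
2 | 7 | bob | alice
7 | 8 | carol | hank
2 | 7 | eve | frank
After SELECT (3 rows):
orders.price
7
8
7

== RESULT ==
orders.price
7
8
7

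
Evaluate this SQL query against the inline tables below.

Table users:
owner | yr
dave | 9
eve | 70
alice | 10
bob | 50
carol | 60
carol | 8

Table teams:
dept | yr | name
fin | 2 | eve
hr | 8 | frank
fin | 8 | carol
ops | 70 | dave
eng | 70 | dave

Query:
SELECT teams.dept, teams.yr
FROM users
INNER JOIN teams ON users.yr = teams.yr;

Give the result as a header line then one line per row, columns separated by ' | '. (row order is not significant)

== RESULT ==
teams.dept | teams.yr
ops | 70
eng | 70
hr | 8
fin | 8

Derivation:
After JOIN teams (4 rows):
users.owner | users.yr | teams.dept | teams.yr | teams.name
eve | 70 | ops | 70 | dave
eve | 70 | eng | 70 | dave
carol | 8 | hr | 8 | frank
carol | 8 | fin | 8 | carol
After SELECT (4 rows):
teams.dept | teams.yr
ops | 70
eng | 70
hr | 8
fin | 8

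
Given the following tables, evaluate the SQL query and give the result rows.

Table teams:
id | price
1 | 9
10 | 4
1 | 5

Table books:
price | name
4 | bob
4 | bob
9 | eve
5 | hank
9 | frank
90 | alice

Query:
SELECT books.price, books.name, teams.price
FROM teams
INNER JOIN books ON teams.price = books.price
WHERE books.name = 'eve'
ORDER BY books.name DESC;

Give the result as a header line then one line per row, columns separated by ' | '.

After JOIN books (5 rows):
teams.id | teams.price | books.price | books.name
1 | 9 | 9 | eve
1 | 9 | 9 | frank
10 | 4 | 4 | bob
10 | 4 | 4 | bob
1 | 5 | 5 | hank
After WHERE (1 rows):
teams.id | teams.price | books.price | books.name
1 | 9 | 9 | eve
After SELECT (1 rows):
books.price | books.name | teams.price
9 | eve | 9
After ORDER BY (1 rows):
books.price | books.name | teams.price
9 | eve | 9

== RESULT ==
books.price | books.name | teams.price
9 | eve | 9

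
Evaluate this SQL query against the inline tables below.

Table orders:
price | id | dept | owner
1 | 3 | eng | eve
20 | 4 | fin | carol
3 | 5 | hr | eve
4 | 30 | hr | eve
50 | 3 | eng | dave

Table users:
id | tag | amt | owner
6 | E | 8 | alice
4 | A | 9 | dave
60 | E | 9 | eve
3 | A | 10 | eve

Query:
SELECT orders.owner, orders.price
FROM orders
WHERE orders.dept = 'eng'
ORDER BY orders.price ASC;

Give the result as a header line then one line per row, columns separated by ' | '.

After WHERE (2 rows):
orders.price | orders.id | orders.dept | orders.owner
1 | 3 | eng | eve
50 | 3 | eng | dave
After SELECT (2 rows):
orders.owner | orders.price
eve | 1
dave | 50
After ORDER BY (2 rows):
orders.owner | orders.price
eve | 1
dave | 50

== RESULT ==
orders.owner | orders.price
eve | 1
dave | 50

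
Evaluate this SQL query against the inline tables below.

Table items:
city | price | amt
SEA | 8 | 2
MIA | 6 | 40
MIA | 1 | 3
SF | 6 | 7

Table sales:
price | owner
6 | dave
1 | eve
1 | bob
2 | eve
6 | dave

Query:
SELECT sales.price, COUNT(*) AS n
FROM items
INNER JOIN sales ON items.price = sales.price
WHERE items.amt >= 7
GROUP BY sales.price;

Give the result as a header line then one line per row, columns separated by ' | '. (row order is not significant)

== RESULT ==
sales.price | n
6 | 4

Derivation:
After JOIN sales (6 rows):
items.city | items.price | items.amt | sales.price | sales.owner
MIA | 6 | 40 | 6 | dave
MIA | 6 | 40 | 6 | dave
MIA | 1 | 3 | 1 | eve
MIA | 1 | 3 | 1 | bob
SF | 6 | 7 | 6 | dave
SF | 6 | 7 | 6 | dave
After WHERE (4 rows):
items.city | items.price | items.amt | sales.price | sales.owner
MIA | 6 | 40 | 6 | dave
MIA | 6 | 40 | 6 | dave
SF | 6 | 7 | 6 | dave
SF | 6 | 7 | 6 | dave
After GROUP BY (1 rows):
sales.price | n
6 | 4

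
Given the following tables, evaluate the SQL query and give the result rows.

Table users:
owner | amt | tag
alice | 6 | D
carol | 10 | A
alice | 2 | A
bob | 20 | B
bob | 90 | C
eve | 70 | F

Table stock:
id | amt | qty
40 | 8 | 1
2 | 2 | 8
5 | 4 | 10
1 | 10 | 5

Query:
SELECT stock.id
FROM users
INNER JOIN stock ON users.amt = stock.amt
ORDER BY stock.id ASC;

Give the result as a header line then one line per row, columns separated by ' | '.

== RESULT ==
stock.id
1
2

Derivation:
After JOIN stock (2 rows):
users.owner | users.amt | users.tag | stock.id | stock.amt | stock.qty
carol | 10 | A | 1 | 10 | 5
alice | 2 | A | 2 | 2 | 8
After SELECT (2 rows):
stock.id
1
2
After ORDER BY (2 rows):
stock.id
1
2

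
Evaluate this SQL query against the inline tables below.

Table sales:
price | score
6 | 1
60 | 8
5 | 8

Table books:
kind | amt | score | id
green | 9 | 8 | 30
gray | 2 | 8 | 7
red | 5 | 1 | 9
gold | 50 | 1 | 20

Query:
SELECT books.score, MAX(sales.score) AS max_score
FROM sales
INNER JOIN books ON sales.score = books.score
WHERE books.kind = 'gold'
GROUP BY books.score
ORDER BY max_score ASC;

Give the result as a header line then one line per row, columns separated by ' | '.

After JOIN books (6 rows):
sales.price | sales.score | books.kind | books.amt | books.score | books.id
6 | 1 | red | 5 | 1 | 9
6 | 1 | gold | 50 | 1 | 20
60 | 8 | green | 9 | 8 | 30
60 | 8 | gray | 2 | 8 | 7
5 | 8 | green | 9 | 8 | 30
5 | 8 | gray | 2 | 8 | 7
After WHERE (1 rows):
sales.price | sales.score | books.kind | books.amt | books.score | books.id
6 | 1 | gold | 50 | 1 | 20
After GROUP BY (1 rows):
books.score | max_score
1 | 1
After ORDER BY (1 rows):
books.score | max_score
1 | 1

== RESULT ==
books.score | max_score
1 | 1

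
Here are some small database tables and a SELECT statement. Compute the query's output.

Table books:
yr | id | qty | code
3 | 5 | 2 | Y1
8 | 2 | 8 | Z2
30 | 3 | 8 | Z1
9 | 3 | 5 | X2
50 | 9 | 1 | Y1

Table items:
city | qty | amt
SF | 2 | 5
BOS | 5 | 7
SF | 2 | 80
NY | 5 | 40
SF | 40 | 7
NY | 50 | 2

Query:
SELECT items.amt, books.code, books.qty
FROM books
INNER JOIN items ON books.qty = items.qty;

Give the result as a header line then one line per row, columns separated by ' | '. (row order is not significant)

After JOIN items (4 rows):
books.yr | books.id | books.qty | books.code | items.city | items.qty | items.amt
3 | 5 | 2 | Y1 | SF | 2 | 5
3 | 5 | 2 | Y1 | SF | 2 | 80
9 | 3 | 5 | X2 | BOS | 5 | 7
9 | 3 | 5 | X2 | NY | 5 | 40
After SELECT (4 rows):
items.amt | books.code | books.qty
5 | Y1 | 2
80 | Y1 | 2
7 | X2 | 5
40 | X2 | 5

== RESULT ==
items.amt | books.code | books.qty
5 | Y1 | 2
80 | Y1 | 2
7 | X2 | 5
40 | X2 | 5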